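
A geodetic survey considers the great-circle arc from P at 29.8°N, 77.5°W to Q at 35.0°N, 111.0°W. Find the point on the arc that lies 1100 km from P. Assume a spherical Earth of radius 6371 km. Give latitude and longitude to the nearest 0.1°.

Write both endpoints as unit vectors p₁, p₂ with components (cos φ cos λ, cos φ sin λ, sin φ).
The central angle between the endpoints is δ = arccos(p₁·p₂) ≈ 0.500 rad (28.6°). The total great-circle distance is δ·R ≈ 0.500 × 6371 ≈ 3183 km, so the target fraction is f = 1100/3183 ≈ 0.346.
Interpolate at f ≈ 0.346 with slerp weights a = sin((1−f)δ)/sin δ ≈ 0.670, b = sin(fδ)/sin δ ≈ 0.359.
p = a·p₁ + b·p₂ ≈ (0.021, -0.842, 0.539); φ = arcsin(p_z) ≈ 32.60°, λ = atan2(p_y, p_x) ≈ -88.60°.

≈ 32.6°N, 88.6°W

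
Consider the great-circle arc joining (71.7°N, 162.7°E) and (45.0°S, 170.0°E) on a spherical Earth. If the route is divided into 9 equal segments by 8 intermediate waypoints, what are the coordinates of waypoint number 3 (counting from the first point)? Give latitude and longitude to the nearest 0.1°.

Write both endpoints as unit vectors p₁, p₂ with components (cos φ cos λ, cos φ sin λ, sin φ).
The central angle between the endpoints is δ = arccos(p₁·p₂) ≈ 2.039 rad (116.8°).
Interpolate at f = 3/9 with slerp weights a = sin((1−f)δ)/sin δ ≈ 1.096, b = sin(fδ)/sin δ ≈ 0.704.
p = a·p₁ + b·p₂ ≈ (-0.819, 0.189, 0.542); φ = arcsin(p_z) ≈ 32.83°, λ = atan2(p_y, p_x) ≈ 167.02°.

≈ (32.8°N, 167.0°E)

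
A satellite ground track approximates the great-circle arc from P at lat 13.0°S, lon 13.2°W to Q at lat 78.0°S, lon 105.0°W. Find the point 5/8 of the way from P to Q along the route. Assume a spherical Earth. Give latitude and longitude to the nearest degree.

From cos δ = sin φ₁ sin φ₂ + cos φ₁ cos φ₂ cos Δλ, the central angle is δ ≈ 1.355 rad (77.7°).
Interpolate at f = 5/8 with slerp weights a = sin((1−f)δ)/sin δ ≈ 0.498, b = sin(fδ)/sin δ ≈ 0.767.
p = a·p₁ + b·p₂ ≈ (0.431, -0.265, -0.862); φ = arcsin(p_z) ≈ -59.59°, λ = atan2(p_y, p_x) ≈ -31.56°.

≈ lat 60°S, lon 32°W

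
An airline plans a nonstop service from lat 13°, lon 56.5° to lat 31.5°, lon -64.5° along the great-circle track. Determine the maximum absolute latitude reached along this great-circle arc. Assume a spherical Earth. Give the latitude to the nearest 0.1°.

The great circle lies in the plane with unit normal n̂ = (p₁ × p₂)/|p₁ × p₂|.
Here n̂_z ≈ -0.749; the vertex latitude is φ_max = arccos|n̂_z| ≈ 41.5°.
Check via Clairaut: cos φ_max = |cos φ₁| · sin C = cos(13.0°)·sin(50.2°) ≈ 0.749, again giving ≈ 41.5°.

≈ 41.5°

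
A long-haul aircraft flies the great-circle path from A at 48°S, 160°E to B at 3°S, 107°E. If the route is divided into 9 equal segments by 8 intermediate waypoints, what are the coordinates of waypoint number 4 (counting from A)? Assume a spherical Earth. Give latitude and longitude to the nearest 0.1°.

Write both endpoints as unit vectors p₁, p₂ with components (cos φ cos λ, cos φ sin λ, sin φ).
The central angle between the endpoints is δ = arccos(p₁·p₂) ≈ 1.114 rad (63.8°).
Interpolate at f = 4/9 with slerp weights a = sin((1−f)δ)/sin δ ≈ 0.646, b = sin(fδ)/sin δ ≈ 0.529.
p = a·p₁ + b·p₂ ≈ (-0.561, 0.654, -0.508); φ = arcsin(p_z) ≈ -30.54°, λ = atan2(p_y, p_x) ≈ 130.64°.

≈ 30.5°S, 130.6°E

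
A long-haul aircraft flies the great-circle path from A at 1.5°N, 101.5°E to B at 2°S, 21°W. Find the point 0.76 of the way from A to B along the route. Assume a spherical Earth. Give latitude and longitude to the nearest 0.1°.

≈ 1.5°S, 8.4°E

From cos δ = sin φ₁ sin φ₂ + cos φ₁ cos φ₂ cos Δλ, the central angle is δ ≈ 2.139 rad (122.5°).
Interpolate at f = 0.76 with slerp weights a = sin((1−f)δ)/sin δ ≈ 0.582, b = sin(fδ)/sin δ ≈ 1.184.
p = a·p₁ + b·p₂ ≈ (0.989, 0.146, -0.026); φ = arcsin(p_z) ≈ -1.49°, λ = atan2(p_y, p_x) ≈ 8.42°.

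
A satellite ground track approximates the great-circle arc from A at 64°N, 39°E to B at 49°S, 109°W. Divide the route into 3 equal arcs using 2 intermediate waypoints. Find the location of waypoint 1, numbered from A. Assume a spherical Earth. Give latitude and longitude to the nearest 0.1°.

≈ 44.4°N, 54.6°W

Write both endpoints as unit vectors p₁, p₂ with components (cos φ cos λ, cos φ sin λ, sin φ).
The central angle between the endpoints is δ = arccos(p₁·p₂) ≈ 2.745 rad (157.3°).
Interpolate at f = 1/3 with slerp weights a = sin((1−f)δ)/sin δ ≈ 2.500, b = sin(fδ)/sin δ ≈ 2.050.
p = a·p₁ + b·p₂ ≈ (0.414, -0.582, 0.700); φ = arcsin(p_z) ≈ 44.44°, λ = atan2(p_y, p_x) ≈ -54.56°.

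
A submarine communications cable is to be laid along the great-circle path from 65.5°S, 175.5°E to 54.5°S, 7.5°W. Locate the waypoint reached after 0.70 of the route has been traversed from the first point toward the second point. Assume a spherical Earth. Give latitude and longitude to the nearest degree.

The haversine formula gives a central angle δ ≈ 1.047 rad (60.0°) between the endpoints.
Interpolate at f = 0.70 with slerp weights a = sin((1−f)δ)/sin δ ≈ 0.357, b = sin(fδ)/sin δ ≈ 0.773.
p = a·p₁ + b·p₂ ≈ (0.297, -0.047, -0.954); φ = arcsin(p_z) ≈ -72.48°, λ = atan2(p_y, p_x) ≈ -8.97°.

≈ 72°S, 9°W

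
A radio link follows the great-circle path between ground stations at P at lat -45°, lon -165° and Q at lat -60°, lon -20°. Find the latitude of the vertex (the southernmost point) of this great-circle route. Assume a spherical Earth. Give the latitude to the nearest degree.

≈ -78°

The great circle lies in the plane with unit normal n̂ = (p₁ × p₂)/|p₁ × p₂|.
Here n̂_z ≈ +0.214; the vertex latitude is φ_max = arccos|n̂_z| ≈ 77.6°.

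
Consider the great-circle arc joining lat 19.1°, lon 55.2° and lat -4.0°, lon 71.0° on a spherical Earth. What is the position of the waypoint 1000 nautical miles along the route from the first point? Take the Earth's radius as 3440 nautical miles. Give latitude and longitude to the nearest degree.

Write both endpoints as unit vectors p₁, p₂ with components (cos φ cos λ, cos φ sin λ, sin φ).
The central angle between the endpoints is δ = arccos(p₁·p₂) ≈ 0.486 rad (27.8°). The total great-circle distance is δ·R ≈ 0.486 × 3440 ≈ 1672 nmi, so the target fraction is f = 1000/1672 ≈ 0.598.
Interpolate at f ≈ 0.598 with slerp weights a = sin((1−f)δ)/sin δ ≈ 0.415, b = sin(fδ)/sin δ ≈ 0.614.
p = a·p₁ + b·p₂ ≈ (0.423, 0.901, 0.093); φ = arcsin(p_z) ≈ 5.34°, λ = atan2(p_y, p_x) ≈ 64.84°.

≈ lat 5°, lon 65°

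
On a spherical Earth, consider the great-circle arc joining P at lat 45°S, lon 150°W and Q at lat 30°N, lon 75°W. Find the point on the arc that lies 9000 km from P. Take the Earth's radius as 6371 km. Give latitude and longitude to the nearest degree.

The haversine formula gives a central angle δ ≈ 1.767 rad (101.2°) between the endpoints. The total great-circle distance is δ·R ≈ 1.767 × 6371 ≈ 11258 km, so the target fraction is f = 9000/11258 ≈ 0.799.
Interpolate at f ≈ 0.799 with slerp weights a = sin((1−f)δ)/sin δ ≈ 0.354, b = sin(fδ)/sin δ ≈ 1.007.
p = a·p₁ + b·p₂ ≈ (0.009, -0.967, 0.253); φ = arcsin(p_z) ≈ 14.67°, λ = atan2(p_y, p_x) ≈ -89.47°.

≈ lat 15°N, lon 89°W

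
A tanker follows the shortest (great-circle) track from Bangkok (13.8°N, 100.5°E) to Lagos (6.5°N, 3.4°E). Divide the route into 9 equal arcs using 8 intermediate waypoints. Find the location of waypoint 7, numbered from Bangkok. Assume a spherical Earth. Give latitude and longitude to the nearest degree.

≈ 11°N, 24°E

From cos δ = sin φ₁ sin φ₂ + cos φ₁ cos φ₂ cos Δλ, the central angle is δ ≈ 1.663 rad (95.3°).
Interpolate at f = 7/9 with slerp weights a = sin((1−f)δ)/sin δ ≈ 0.363, b = sin(fδ)/sin δ ≈ 0.966.
p = a·p₁ + b·p₂ ≈ (0.894, 0.403, 0.196); φ = arcsin(p_z) ≈ 11.30°, λ = atan2(p_y, p_x) ≈ 24.29°.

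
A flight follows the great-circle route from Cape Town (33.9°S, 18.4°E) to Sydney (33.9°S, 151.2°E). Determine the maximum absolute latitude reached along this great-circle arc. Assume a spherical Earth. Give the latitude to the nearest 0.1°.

The great circle lies in the plane with unit normal n̂ = (p₁ × p₂)/|p₁ × p₂|.
Here n̂_z ≈ +0.512; the vertex latitude is φ_max = arccos|n̂_z| ≈ 59.2°.

≈ 59.2°S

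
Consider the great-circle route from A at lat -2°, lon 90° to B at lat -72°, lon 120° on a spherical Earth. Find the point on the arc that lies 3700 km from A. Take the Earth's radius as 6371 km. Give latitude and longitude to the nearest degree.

Write both endpoints as unit vectors p₁, p₂ with components (cos φ cos λ, cos φ sin λ, sin φ).
The central angle between the endpoints is δ = arccos(p₁·p₂) ≈ 1.265 rad (72.5°). The total great-circle distance is δ·R ≈ 1.265 × 6371 ≈ 8062 km, so the target fraction is f = 3700/8062 ≈ 0.459.
Interpolate at f ≈ 0.459 with slerp weights a = sin((1−f)δ)/sin δ ≈ 0.663, b = sin(fδ)/sin δ ≈ 0.575.
p = a·p₁ + b·p₂ ≈ (-0.089, 0.817, -0.570); φ = arcsin(p_z) ≈ -34.77°, λ = atan2(p_y, p_x) ≈ 96.21°.

≈ lat -35°, lon 96°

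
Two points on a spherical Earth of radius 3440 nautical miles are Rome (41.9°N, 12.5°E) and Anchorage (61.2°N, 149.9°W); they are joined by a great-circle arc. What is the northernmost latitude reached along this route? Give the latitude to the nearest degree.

≈ 84°N

The great circle lies in the plane with unit normal n̂ = (p₁ × p₂)/|p₁ × p₂|.
Here n̂_z ≈ -0.112; the vertex latitude is φ_max = arccos|n̂_z| ≈ 83.6°.
Check via Clairaut: cos φ_max = |cos φ₁| · sin C = cos(41.9°)·sin(8.6°) ≈ 0.112, again giving ≈ 83.6°.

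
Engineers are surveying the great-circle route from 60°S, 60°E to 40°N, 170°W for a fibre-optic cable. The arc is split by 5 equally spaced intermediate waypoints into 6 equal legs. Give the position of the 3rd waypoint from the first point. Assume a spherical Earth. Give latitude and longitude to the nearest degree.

Convert each endpoint to a unit vector on the sphere (x = cos φ cos λ, y = cos φ sin λ, z = sin φ).
The central angle between the endpoints is δ = arccos(p₁·p₂) ≈ 2.503 rad (143.4°).
Interpolate at f = 3/6 with slerp weights a = sin((1−f)δ)/sin δ ≈ 1.593, b = sin(fδ)/sin δ ≈ 1.593.
p = a·p₁ + b·p₂ ≈ (-0.803, 0.478, -0.356); φ = arcsin(p_z) ≈ -20.83°, λ = atan2(p_y, p_x) ≈ 149.26°.

≈ 21°S, 149°E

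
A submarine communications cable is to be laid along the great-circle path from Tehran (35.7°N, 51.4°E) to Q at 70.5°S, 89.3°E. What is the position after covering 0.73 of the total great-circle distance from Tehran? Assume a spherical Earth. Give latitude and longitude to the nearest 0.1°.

Write both endpoints as unit vectors p₁, p₂ with components (cos φ cos λ, cos φ sin λ, sin φ).
The central angle between the endpoints is δ = arccos(p₁·p₂) ≈ 1.914 rad (109.6°).
Interpolate at f = 0.73 with slerp weights a = sin((1−f)δ)/sin δ ≈ 0.525, b = sin(fδ)/sin δ ≈ 1.046.
p = a·p₁ + b·p₂ ≈ (0.270, 0.682, -0.680); φ = arcsin(p_z) ≈ -42.82°, λ = atan2(p_y, p_x) ≈ 68.40°.

≈ 42.8°S, 68.4°E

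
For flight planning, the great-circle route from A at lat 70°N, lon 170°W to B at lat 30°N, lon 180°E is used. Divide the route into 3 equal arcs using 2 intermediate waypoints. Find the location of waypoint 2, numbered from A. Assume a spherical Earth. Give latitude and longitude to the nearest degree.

From cos δ = sin φ₁ sin φ₂ + cos φ₁ cos φ₂ cos Δλ, the central angle is δ ≈ 0.705 rad (40.4°).
Interpolate at f = 2/3 with slerp weights a = sin((1−f)δ)/sin δ ≈ 0.359, b = sin(fδ)/sin δ ≈ 0.699.
p = a·p₁ + b·p₂ ≈ (-0.726, -0.021, 0.687); φ = arcsin(p_z) ≈ 43.40°, λ = atan2(p_y, p_x) ≈ -178.32°.

≈ lat 43°N, lon 178°W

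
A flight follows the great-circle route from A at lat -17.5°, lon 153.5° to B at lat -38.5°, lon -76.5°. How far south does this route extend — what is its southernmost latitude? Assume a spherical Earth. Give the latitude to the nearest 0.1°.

The great circle lies in the plane with unit normal n̂ = (p₁ × p₂)/|p₁ × p₂|.
Here n̂_z ≈ +0.598; the vertex latitude is φ_max = arccos|n̂_z| ≈ 53.3°.
Check via Clairaut: cos φ_max = |cos φ₁| · sin C = cos(17.5°)·sin(141.2°) ≈ 0.598, again giving ≈ 53.3°.

≈ -53.3°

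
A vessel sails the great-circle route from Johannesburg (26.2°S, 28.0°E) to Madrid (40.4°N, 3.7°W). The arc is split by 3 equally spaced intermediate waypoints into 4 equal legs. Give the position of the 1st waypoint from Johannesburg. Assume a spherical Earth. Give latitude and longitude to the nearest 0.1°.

Convert each endpoint to a unit vector on the sphere (x = cos φ cos λ, y = cos φ sin λ, z = sin φ).
The central angle between the endpoints is δ = arccos(p₁·p₂) ≈ 1.271 rad (72.8°).
Interpolate at f = 1/4 with slerp weights a = sin((1−f)δ)/sin δ ≈ 0.853, b = sin(fδ)/sin δ ≈ 0.327.
p = a·p₁ + b·p₂ ≈ (0.925, 0.343, -0.165); φ = arcsin(p_z) ≈ -9.49°, λ = atan2(p_y, p_x) ≈ 20.38°.

≈ (9.5°S, 20.4°E)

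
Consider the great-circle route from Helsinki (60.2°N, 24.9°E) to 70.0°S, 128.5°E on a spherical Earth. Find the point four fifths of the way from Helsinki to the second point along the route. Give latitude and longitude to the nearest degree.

The haversine formula gives a central angle δ ≈ 2.597 rad (148.8°) between the endpoints.
Interpolate at f = 4/5 with slerp weights a = sin((1−f)δ)/sin δ ≈ 0.958, b = sin(fδ)/sin δ ≈ 1.688.
p = a·p₁ + b·p₂ ≈ (0.073, 0.652, -0.754); φ = arcsin(p_z) ≈ -48.98°, λ = atan2(p_y, p_x) ≈ 83.65°.

≈ 49°S, 84°E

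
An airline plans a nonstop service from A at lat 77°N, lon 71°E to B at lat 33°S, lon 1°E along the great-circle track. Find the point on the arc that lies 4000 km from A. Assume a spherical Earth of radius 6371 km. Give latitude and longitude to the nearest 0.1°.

≈ lat 46.8°N, lon 21.2°E

Convert each endpoint to a unit vector on the sphere (x = cos φ cos λ, y = cos φ sin λ, z = sin φ).
The central angle between the endpoints is δ = arccos(p₁·p₂) ≈ 2.056 rad (117.8°). The total great-circle distance is δ·R ≈ 2.056 × 6371 ≈ 13097 km, so the target fraction is f = 4000/13097 ≈ 0.305.
Interpolate at f ≈ 0.305 with slerp weights a = sin((1−f)δ)/sin δ ≈ 1.119, b = sin(fδ)/sin δ ≈ 0.664.
p = a·p₁ + b·p₂ ≈ (0.639, 0.248, 0.729); φ = arcsin(p_z) ≈ 46.76°, λ = atan2(p_y, p_x) ≈ 21.20°.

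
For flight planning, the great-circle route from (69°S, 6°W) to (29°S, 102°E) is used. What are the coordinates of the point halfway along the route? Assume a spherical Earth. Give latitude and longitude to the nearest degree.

From cos δ = sin φ₁ sin φ₂ + cos φ₁ cos φ₂ cos Δλ, the central angle is δ ≈ 1.207 rad (69.2°).
Interpolate at f = 1/2 with slerp weights a = sin((1−f)δ)/sin δ ≈ 0.607, b = sin(fδ)/sin δ ≈ 0.607.
p = a·p₁ + b·p₂ ≈ (0.106, 0.497, -0.861); φ = arcsin(p_z) ≈ -59.47°, λ = atan2(p_y, p_x) ≈ 77.95°.

≈ (59°S, 78°E)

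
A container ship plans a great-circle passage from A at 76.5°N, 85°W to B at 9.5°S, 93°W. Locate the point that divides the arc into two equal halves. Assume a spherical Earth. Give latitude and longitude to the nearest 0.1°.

Convert each endpoint to a unit vector on the sphere (x = cos φ cos λ, y = cos φ sin λ, z = sin φ).
The central angle between the endpoints is δ = arccos(p₁·p₂) ≈ 1.503 rad (86.1°).
Interpolate at f = 1/2 with slerp weights a = sin((1−f)δ)/sin δ ≈ 0.684, b = sin(fδ)/sin δ ≈ 0.684.
p = a·p₁ + b·p₂ ≈ (-0.021, -0.833, 0.553); φ = arcsin(p_z) ≈ 33.54°, λ = atan2(p_y, p_x) ≈ -91.47°.

≈ 33.5°N, 91.5°W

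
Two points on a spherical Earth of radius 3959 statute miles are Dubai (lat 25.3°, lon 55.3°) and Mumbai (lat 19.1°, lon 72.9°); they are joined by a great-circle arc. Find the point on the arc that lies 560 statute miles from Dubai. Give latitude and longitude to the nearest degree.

≈ lat 23°, lon 64°

The haversine formula gives a central angle δ ≈ 0.304 rad (17.4°) between the endpoints. The total great-circle distance is δ·R ≈ 0.304 × 3959 ≈ 1203 mi, so the target fraction is f = 560/1203 ≈ 0.465.
Interpolate at f ≈ 0.465 with slerp weights a = sin((1−f)δ)/sin δ ≈ 0.541, b = sin(fδ)/sin δ ≈ 0.471.
p = a·p₁ + b·p₂ ≈ (0.409, 0.827, 0.385); φ = arcsin(p_z) ≈ 22.65°, λ = atan2(p_y, p_x) ≈ 63.69°.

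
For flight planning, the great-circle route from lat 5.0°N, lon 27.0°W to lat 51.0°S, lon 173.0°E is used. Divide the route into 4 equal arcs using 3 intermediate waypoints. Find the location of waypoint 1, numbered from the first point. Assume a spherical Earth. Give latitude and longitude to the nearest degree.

Write both endpoints as unit vectors p₁, p₂ with components (cos φ cos λ, cos φ sin λ, sin φ).
The central angle between the endpoints is δ = arccos(p₁·p₂) ≈ 2.287 rad (131.1°).
Interpolate at f = 1/4 with slerp weights a = sin((1−f)δ)/sin δ ≈ 1.312, b = sin(fδ)/sin δ ≈ 0.718.
p = a·p₁ + b·p₂ ≈ (0.717, -0.538, -0.443); φ = arcsin(p_z) ≈ -26.32°, λ = atan2(p_y, p_x) ≈ -36.92°.

≈ lat 26°S, lon 37°W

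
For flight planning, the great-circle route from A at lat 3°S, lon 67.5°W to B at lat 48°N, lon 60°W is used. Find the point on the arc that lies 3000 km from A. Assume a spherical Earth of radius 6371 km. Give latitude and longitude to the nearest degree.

From cos δ = sin φ₁ sin φ₂ + cos φ₁ cos φ₂ cos Δλ, the central angle is δ ≈ 0.897 rad (51.4°). The total great-circle distance is δ·R ≈ 0.897 × 6371 ≈ 5718 km, so the target fraction is f = 3000/5718 ≈ 0.525.
Interpolate at f ≈ 0.525 with slerp weights a = sin((1−f)δ)/sin δ ≈ 0.529, b = sin(fδ)/sin δ ≈ 0.580.
p = a·p₁ + b·p₂ ≈ (0.396, -0.825, 0.404); φ = arcsin(p_z) ≈ 23.80°, λ = atan2(p_y, p_x) ≈ -64.32°.

≈ lat 24°N, lon 64°W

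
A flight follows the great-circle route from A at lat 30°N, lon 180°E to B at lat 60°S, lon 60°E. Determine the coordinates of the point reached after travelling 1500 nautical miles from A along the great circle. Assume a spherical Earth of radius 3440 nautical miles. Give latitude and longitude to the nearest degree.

≈ lat 9°N, lon 166°E

The haversine formula gives a central angle δ ≈ 2.278 rad (130.5°) between the endpoints. The total great-circle distance is δ·R ≈ 2.278 × 3440 ≈ 7835 nmi, so the target fraction is f = 1500/7835 ≈ 0.191.
Interpolate at f ≈ 0.191 with slerp weights a = sin((1−f)δ)/sin δ ≈ 1.267, b = sin(fδ)/sin δ ≈ 0.555.
p = a·p₁ + b·p₂ ≈ (-0.959, 0.241, 0.153); φ = arcsin(p_z) ≈ 8.77°, λ = atan2(p_y, p_x) ≈ 165.91°.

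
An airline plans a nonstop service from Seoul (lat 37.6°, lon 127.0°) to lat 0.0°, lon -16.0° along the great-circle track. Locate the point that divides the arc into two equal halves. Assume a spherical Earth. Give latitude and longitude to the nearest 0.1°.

≈ lat 45.4°, lon 36.4°

Write both endpoints as unit vectors p₁, p₂ with components (cos φ cos λ, cos φ sin λ, sin φ).
The central angle between the endpoints is δ = arccos(p₁·p₂) ≈ 2.256 rad (129.3°).
Interpolate at f = 1/2 with slerp weights a = sin((1−f)δ)/sin δ ≈ 1.167, b = sin(fδ)/sin δ ≈ 1.167.
p = a·p₁ + b·p₂ ≈ (0.565, 0.417, 0.712); φ = arcsin(p_z) ≈ 45.39°, λ = atan2(p_y, p_x) ≈ 36.40°.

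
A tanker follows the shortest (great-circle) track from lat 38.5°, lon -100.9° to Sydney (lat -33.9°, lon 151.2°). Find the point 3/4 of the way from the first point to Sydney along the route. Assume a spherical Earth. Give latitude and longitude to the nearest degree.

Write both endpoints as unit vectors p₁, p₂ with components (cos φ cos λ, cos φ sin λ, sin φ).
The central angle between the endpoints is δ = arccos(p₁·p₂) ≈ 2.149 rad (123.2°).
Interpolate at f = 3/4 with slerp weights a = sin((1−f)δ)/sin δ ≈ 0.611, b = sin(fδ)/sin δ ≈ 1.193.
p = a·p₁ + b·p₂ ≈ (-0.958, 0.007, -0.285); φ = arcsin(p_z) ≈ -16.56°, λ = atan2(p_y, p_x) ≈ 179.56°.

≈ lat -17°, lon 180°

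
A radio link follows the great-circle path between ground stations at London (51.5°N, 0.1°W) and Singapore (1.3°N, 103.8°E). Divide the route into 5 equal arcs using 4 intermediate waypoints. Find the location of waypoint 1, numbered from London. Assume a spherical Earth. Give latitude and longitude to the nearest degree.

From cos δ = sin φ₁ sin φ₂ + cos φ₁ cos φ₂ cos Δλ, the central angle is δ ≈ 1.703 rad (97.6°).
Interpolate at f = 1/5 with slerp weights a = sin((1−f)δ)/sin δ ≈ 0.987, b = sin(fδ)/sin δ ≈ 0.337.
p = a·p₁ + b·p₂ ≈ (0.534, 0.326, 0.780); φ = arcsin(p_z) ≈ 51.26°, λ = atan2(p_y, p_x) ≈ 31.41°.

≈ 51°N, 31°E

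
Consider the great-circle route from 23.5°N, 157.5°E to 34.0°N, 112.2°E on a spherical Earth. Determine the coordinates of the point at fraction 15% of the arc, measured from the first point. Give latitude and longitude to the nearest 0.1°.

≈ 26.0°N, 151.4°E

Convert each endpoint to a unit vector on the sphere (x = cos φ cos λ, y = cos φ sin λ, z = sin φ).
The central angle between the endpoints is δ = arccos(p₁·p₂) ≈ 0.711 rad (40.7°).
Interpolate at f = 0.15 with slerp weights a = sin((1−f)δ)/sin δ ≈ 0.871, b = sin(fδ)/sin δ ≈ 0.163.
p = a·p₁ + b·p₂ ≈ (-0.789, 0.431, 0.438); φ = arcsin(p_z) ≈ 26.00°, λ = atan2(p_y, p_x) ≈ 151.36°.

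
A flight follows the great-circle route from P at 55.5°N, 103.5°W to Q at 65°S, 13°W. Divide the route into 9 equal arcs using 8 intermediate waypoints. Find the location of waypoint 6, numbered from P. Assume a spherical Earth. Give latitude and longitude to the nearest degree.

Write both endpoints as unit vectors p₁, p₂ with components (cos φ cos λ, cos φ sin λ, sin φ).
The central angle between the endpoints is δ = arccos(p₁·p₂) ≈ 2.417 rad (138.5°).
Interpolate at f = 6/9 with slerp weights a = sin((1−f)δ)/sin δ ≈ 1.089, b = sin(fδ)/sin δ ≈ 1.508.
p = a·p₁ + b·p₂ ≈ (0.477, -0.743, -0.469); φ = arcsin(p_z) ≈ -28.00°, λ = atan2(p_y, p_x) ≈ -57.30°.

≈ 28°S, 57°W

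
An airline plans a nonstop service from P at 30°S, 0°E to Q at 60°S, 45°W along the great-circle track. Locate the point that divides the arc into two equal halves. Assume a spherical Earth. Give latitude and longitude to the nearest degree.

≈ 47°S, 16°W

The haversine formula gives a central angle δ ≈ 0.739 rad (42.3°) between the endpoints.
Interpolate at f = 1/2 with slerp weights a = sin((1−f)δ)/sin δ ≈ 0.536, b = sin(fδ)/sin δ ≈ 0.536.
p = a·p₁ + b·p₂ ≈ (0.654, -0.190, -0.732); φ = arcsin(p_z) ≈ -47.09°, λ = atan2(p_y, p_x) ≈ -16.17°.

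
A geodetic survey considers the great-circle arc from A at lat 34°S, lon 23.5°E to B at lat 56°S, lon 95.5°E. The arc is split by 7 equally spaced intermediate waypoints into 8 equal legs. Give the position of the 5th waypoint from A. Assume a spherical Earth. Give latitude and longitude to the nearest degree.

≈ lat 54°S, lon 61°E

Convert each endpoint to a unit vector on the sphere (x = cos φ cos λ, y = cos φ sin λ, z = sin φ).
The central angle between the endpoints is δ = arccos(p₁·p₂) ≈ 0.919 rad (52.6°).
Interpolate at f = 5/8 with slerp weights a = sin((1−f)δ)/sin δ ≈ 0.425, b = sin(fδ)/sin δ ≈ 0.683.
p = a·p₁ + b·p₂ ≈ (0.286, 0.521, -0.804); φ = arcsin(p_z) ≈ -53.53°, λ = atan2(p_y, p_x) ≈ 61.19°.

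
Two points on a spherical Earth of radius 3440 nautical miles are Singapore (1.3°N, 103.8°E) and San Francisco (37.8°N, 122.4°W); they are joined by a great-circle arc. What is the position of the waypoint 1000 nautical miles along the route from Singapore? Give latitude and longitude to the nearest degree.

≈ 13°N, 115°E

From cos δ = sin φ₁ sin φ₂ + cos φ₁ cos φ₂ cos Δλ, the central angle is δ ≈ 2.133 rad (122.2°). The total great-circle distance is δ·R ≈ 2.133 × 3440 ≈ 7337 nmi, so the target fraction is f = 1000/7337 ≈ 0.136.
Interpolate at f ≈ 0.136 with slerp weights a = sin((1−f)δ)/sin δ ≈ 1.139, b = sin(fδ)/sin δ ≈ 0.339.
p = a·p₁ + b·p₂ ≈ (-0.415, 0.879, 0.233); φ = arcsin(p_z) ≈ 13.50°, λ = atan2(p_y, p_x) ≈ 115.26°.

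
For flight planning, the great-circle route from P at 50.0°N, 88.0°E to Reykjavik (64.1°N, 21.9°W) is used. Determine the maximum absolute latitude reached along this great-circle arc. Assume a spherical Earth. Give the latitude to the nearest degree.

≈ 71°N

The great circle lies in the plane with unit normal n̂ = (p₁ × p₂)/|p₁ × p₂|.
Here n̂_z ≈ -0.328; the vertex latitude is φ_max = arccos|n̂_z| ≈ 70.9°.
Check via Clairaut: cos φ_max = |cos φ₁| · sin C = cos(50.0°)·sin(30.7°) ≈ 0.328, again giving ≈ 70.9°.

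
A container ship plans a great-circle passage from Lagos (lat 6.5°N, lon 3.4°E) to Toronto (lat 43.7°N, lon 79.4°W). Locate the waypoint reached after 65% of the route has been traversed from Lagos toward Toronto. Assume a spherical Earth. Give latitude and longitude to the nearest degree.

Convert each endpoint to a unit vector on the sphere (x = cos φ cos λ, y = cos φ sin λ, z = sin φ).
The central angle between the endpoints is δ = arccos(p₁·p₂) ≈ 1.402 rad (80.3°).
Interpolate at f = 0.65 with slerp weights a = sin((1−f)δ)/sin δ ≈ 0.478, b = sin(fδ)/sin δ ≈ 0.802.
p = a·p₁ + b·p₂ ≈ (0.581, -0.541, 0.608); φ = arcsin(p_z) ≈ 37.44°, λ = atan2(p_y, p_x) ≈ -43.00°.

≈ lat 37°N, lon 43°W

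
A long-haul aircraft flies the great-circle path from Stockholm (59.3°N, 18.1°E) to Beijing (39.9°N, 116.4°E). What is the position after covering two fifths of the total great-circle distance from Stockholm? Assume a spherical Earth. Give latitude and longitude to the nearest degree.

≈ 62°N, 69°E

Convert each endpoint to a unit vector on the sphere (x = cos φ cos λ, y = cos φ sin λ, z = sin φ).
The central angle between the endpoints is δ = arccos(p₁·p₂) ≈ 1.053 rad (60.3°).
Interpolate at f = 2/5 with slerp weights a = sin((1−f)δ)/sin δ ≈ 0.680, b = sin(fδ)/sin δ ≈ 0.471.
p = a·p₁ + b·p₂ ≈ (0.169, 0.431, 0.886); φ = arcsin(p_z) ≈ 62.41°, λ = atan2(p_y, p_x) ≈ 68.56°.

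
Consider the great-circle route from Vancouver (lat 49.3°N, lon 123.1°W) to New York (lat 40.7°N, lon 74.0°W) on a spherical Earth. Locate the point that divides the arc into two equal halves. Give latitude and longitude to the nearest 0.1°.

≈ lat 47.7°N, lon 96.6°W

The haversine formula gives a central angle δ ≈ 0.613 rad (35.1°) between the endpoints.
Interpolate at f = 1/2 with slerp weights a = sin((1−f)δ)/sin δ ≈ 0.524, b = sin(fδ)/sin δ ≈ 0.524.
p = a·p₁ + b·p₂ ≈ (-0.077, -0.669, 0.740); φ = arcsin(p_z) ≈ 47.69°, λ = atan2(p_y, p_x) ≈ -96.58°.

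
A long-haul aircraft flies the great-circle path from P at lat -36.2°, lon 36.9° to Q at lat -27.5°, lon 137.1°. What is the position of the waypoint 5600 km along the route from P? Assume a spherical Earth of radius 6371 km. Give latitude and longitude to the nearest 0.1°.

≈ lat -42.0°, lon 103.0°

Write both endpoints as unit vectors p₁, p₂ with components (cos φ cos λ, cos φ sin λ, sin φ).
The central angle between the endpoints is δ = arccos(p₁·p₂) ≈ 1.424 rad (81.6°). The total great-circle distance is δ·R ≈ 1.424 × 6371 ≈ 9074 km, so the target fraction is f = 5600/9074 ≈ 0.617.
Interpolate at f ≈ 0.617 with slerp weights a = sin((1−f)δ)/sin δ ≈ 0.524, b = sin(fδ)/sin δ ≈ 0.778.
p = a·p₁ + b·p₂ ≈ (-0.167, 0.724, -0.669); φ = arcsin(p_z) ≈ -42.00°, λ = atan2(p_y, p_x) ≈ 103.02°.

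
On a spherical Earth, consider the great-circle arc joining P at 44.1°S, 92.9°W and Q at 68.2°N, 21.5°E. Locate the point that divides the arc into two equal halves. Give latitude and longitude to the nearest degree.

≈ 19°N, 62°W

From cos δ = sin φ₁ sin φ₂ + cos φ₁ cos φ₂ cos Δλ, the central angle is δ ≈ 2.428 rad (139.1°).
Interpolate at f = 1/2 with slerp weights a = sin((1−f)δ)/sin δ ≈ 1.432, b = sin(fδ)/sin δ ≈ 1.432.
p = a·p₁ + b·p₂ ≈ (0.443, -0.832, 0.333); φ = arcsin(p_z) ≈ 19.46°, λ = atan2(p_y, p_x) ≈ -61.98°.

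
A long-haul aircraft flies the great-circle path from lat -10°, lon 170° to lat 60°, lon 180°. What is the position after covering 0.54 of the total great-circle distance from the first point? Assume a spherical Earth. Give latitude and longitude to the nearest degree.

≈ lat 28°, lon 174°

Write both endpoints as unit vectors p₁, p₂ with components (cos φ cos λ, cos φ sin λ, sin φ).
The central angle between the endpoints is δ = arccos(p₁·p₂) ≈ 1.230 rad (70.5°).
Interpolate at f = 0.54 with slerp weights a = sin((1−f)δ)/sin δ ≈ 0.569, b = sin(fδ)/sin δ ≈ 0.654.
p = a·p₁ + b·p₂ ≈ (-0.879, 0.097, 0.468); φ = arcsin(p_z) ≈ 27.88°, λ = atan2(p_y, p_x) ≈ 173.68°.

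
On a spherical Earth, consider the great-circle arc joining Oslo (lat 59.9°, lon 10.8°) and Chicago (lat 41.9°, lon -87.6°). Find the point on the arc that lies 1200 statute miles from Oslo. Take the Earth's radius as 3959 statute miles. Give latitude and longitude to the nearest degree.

≈ lat 64°, lon -26°

Convert each endpoint to a unit vector on the sphere (x = cos φ cos λ, y = cos φ sin λ, z = sin φ).
The central angle between the endpoints is δ = arccos(p₁·p₂) ≈ 1.020 rad (58.4°). The total great-circle distance is δ·R ≈ 1.020 × 3959 ≈ 4039 mi, so the target fraction is f = 1200/4039 ≈ 0.297.
Interpolate at f ≈ 0.297 with slerp weights a = sin((1−f)δ)/sin δ ≈ 0.771, b = sin(fδ)/sin δ ≈ 0.350.
p = a·p₁ + b·p₂ ≈ (0.391, -0.188, 0.901); φ = arcsin(p_z) ≈ 64.30°, λ = atan2(p_y, p_x) ≈ -25.69°.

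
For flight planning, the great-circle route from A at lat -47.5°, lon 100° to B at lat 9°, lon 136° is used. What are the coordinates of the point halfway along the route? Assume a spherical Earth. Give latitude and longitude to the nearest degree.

The haversine formula gives a central angle δ ≈ 1.132 rad (64.9°) between the endpoints.
Interpolate at f = 1/2 with slerp weights a = sin((1−f)δ)/sin δ ≈ 0.592, b = sin(fδ)/sin δ ≈ 0.592.
p = a·p₁ + b·p₂ ≈ (-0.490, 0.801, -0.344); φ = arcsin(p_z) ≈ -20.13°, λ = atan2(p_y, p_x) ≈ 121.49°.

≈ lat -20°, lon 121°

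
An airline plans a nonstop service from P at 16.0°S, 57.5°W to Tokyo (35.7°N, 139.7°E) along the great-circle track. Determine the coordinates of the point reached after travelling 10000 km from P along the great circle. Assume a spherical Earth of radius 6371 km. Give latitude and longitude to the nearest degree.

Write both endpoints as unit vectors p₁, p₂ with components (cos φ cos λ, cos φ sin λ, sin φ).
The central angle between the endpoints is δ = arccos(p₁·p₂) ≈ 2.706 rad (155.0°). The total great-circle distance is δ·R ≈ 2.706 × 6371 ≈ 17239 km, so the target fraction is f = 10000/17239 ≈ 0.580.
Interpolate at f ≈ 0.580 with slerp weights a = sin((1−f)δ)/sin δ ≈ 2.149, b = sin(fδ)/sin δ ≈ 2.369.
p = a·p₁ + b·p₂ ≈ (-0.357, -0.498, 0.790); φ = arcsin(p_z) ≈ 52.20°, λ = atan2(p_y, p_x) ≈ -125.68°.

≈ 52°N, 126°W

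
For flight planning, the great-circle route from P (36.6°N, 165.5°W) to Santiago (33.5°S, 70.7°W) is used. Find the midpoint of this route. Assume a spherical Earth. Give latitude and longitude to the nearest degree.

≈ (2°N, 117°W)

Write both endpoints as unit vectors p₁, p₂ with components (cos φ cos λ, cos φ sin λ, sin φ).
The central angle between the endpoints is δ = arccos(p₁·p₂) ≈ 1.966 rad (112.6°).
Interpolate at f = 1/2 with slerp weights a = sin((1−f)δ)/sin δ ≈ 0.902, b = sin(fδ)/sin δ ≈ 0.902.
p = a·p₁ + b·p₂ ≈ (-0.452, -0.891, 0.040); φ = arcsin(p_z) ≈ 2.29°, λ = atan2(p_y, p_x) ≈ -116.92°.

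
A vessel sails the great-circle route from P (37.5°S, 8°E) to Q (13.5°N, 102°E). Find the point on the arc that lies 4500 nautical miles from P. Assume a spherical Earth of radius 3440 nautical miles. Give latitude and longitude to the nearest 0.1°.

≈ (2.6°S, 81.0°E)

The haversine formula gives a central angle δ ≈ 1.768 rad (101.3°) between the endpoints. The total great-circle distance is δ·R ≈ 1.768 × 3440 ≈ 6082 nmi, so the target fraction is f = 4500/6082 ≈ 0.740.
Interpolate at f ≈ 0.740 with slerp weights a = sin((1−f)δ)/sin δ ≈ 0.453, b = sin(fδ)/sin δ ≈ 0.985.
p = a·p₁ + b·p₂ ≈ (0.156, 0.987, -0.046); φ = arcsin(p_z) ≈ -2.62°, λ = atan2(p_y, p_x) ≈ 80.99°.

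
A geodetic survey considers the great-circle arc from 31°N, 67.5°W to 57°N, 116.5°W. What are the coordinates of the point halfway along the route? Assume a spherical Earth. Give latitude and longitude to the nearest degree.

Write both endpoints as unit vectors p₁, p₂ with components (cos φ cos λ, cos φ sin λ, sin φ).
The central angle between the endpoints is δ = arccos(p₁·p₂) ≈ 0.740 rad (42.4°).
Interpolate at f = 1/2 with slerp weights a = sin((1−f)δ)/sin δ ≈ 0.536, b = sin(fδ)/sin δ ≈ 0.536.
p = a·p₁ + b·p₂ ≈ (0.046, -0.686, 0.726); φ = arcsin(p_z) ≈ 46.55°, λ = atan2(p_y, p_x) ≈ -86.20°.

≈ 47°N, 86°W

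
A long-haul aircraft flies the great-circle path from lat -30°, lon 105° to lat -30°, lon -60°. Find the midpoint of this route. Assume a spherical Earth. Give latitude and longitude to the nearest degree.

≈ lat -77°, lon 22°

Write both endpoints as unit vectors p₁, p₂ with components (cos φ cos λ, cos φ sin λ, sin φ).
The central angle between the endpoints is δ = arccos(p₁·p₂) ≈ 2.065 rad (118.3°).
Interpolate at f = 1/2 with slerp weights a = sin((1−f)δ)/sin δ ≈ 0.975, b = sin(fδ)/sin δ ≈ 0.975.
p = a·p₁ + b·p₂ ≈ (0.204, 0.084, -0.975); φ = arcsin(p_z) ≈ -77.26°, λ = atan2(p_y, p_x) ≈ 22.50°.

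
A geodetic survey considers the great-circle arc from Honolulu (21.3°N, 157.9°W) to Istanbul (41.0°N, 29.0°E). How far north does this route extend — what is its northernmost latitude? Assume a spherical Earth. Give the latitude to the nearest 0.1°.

The great circle lies in the plane with unit normal n̂ = (p₁ × p₂)/|p₁ × p₂|.
Here n̂_z ≈ -0.095; the vertex latitude is φ_max = arccos|n̂_z| ≈ 84.5°.

≈ 84.5°N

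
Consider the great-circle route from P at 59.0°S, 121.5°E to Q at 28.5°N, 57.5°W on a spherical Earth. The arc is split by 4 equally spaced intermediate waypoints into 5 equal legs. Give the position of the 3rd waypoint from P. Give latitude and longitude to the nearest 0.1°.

Write both endpoints as unit vectors p₁, p₂ with components (cos φ cos λ, cos φ sin λ, sin φ).
The central angle between the endpoints is δ = arccos(p₁·p₂) ≈ 2.609 rad (149.5°).
Interpolate at f = 3/5 with slerp weights a = sin((1−f)δ)/sin δ ≈ 1.702, b = sin(fδ)/sin δ ≈ 1.970.
p = a·p₁ + b·p₂ ≈ (0.472, -0.712, -0.519); φ = arcsin(p_z) ≈ -31.29°, λ = atan2(p_y, p_x) ≈ -56.47°.

≈ 31.3°S, 56.5°W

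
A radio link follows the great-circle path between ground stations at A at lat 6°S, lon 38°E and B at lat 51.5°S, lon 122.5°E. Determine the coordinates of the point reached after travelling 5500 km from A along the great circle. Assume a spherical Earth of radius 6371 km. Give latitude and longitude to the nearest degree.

From cos δ = sin φ₁ sin φ₂ + cos φ₁ cos φ₂ cos Δλ, the central angle is δ ≈ 1.429 rad (81.9°). The total great-circle distance is δ·R ≈ 1.429 × 6371 ≈ 9105 km, so the target fraction is f = 5500/9105 ≈ 0.604.
Interpolate at f ≈ 0.604 with slerp weights a = sin((1−f)δ)/sin δ ≈ 0.542, b = sin(fδ)/sin δ ≈ 0.768.
p = a·p₁ + b·p₂ ≈ (0.168, 0.735, -0.657); φ = arcsin(p_z) ≈ -41.10°, λ = atan2(p_y, p_x) ≈ 77.14°.

≈ lat 41°S, lon 77°E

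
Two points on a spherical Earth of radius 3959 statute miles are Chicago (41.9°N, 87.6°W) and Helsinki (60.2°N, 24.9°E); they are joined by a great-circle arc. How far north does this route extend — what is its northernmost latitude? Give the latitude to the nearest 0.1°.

The great circle lies in the plane with unit normal n̂ = (p₁ × p₂)/|p₁ × p₂|.
Here n̂_z ≈ +0.380; the vertex latitude is φ_max = arccos|n̂_z| ≈ 67.7°.
Check via Clairaut: cos φ_max = |cos φ₁| · sin C = cos(41.9°)·sin(30.7°) ≈ 0.380, again giving ≈ 67.7°.

≈ 67.7°N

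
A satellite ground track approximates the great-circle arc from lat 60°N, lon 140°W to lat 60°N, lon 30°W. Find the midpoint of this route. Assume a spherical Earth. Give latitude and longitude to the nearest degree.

≈ lat 72°N, lon 85°W

Convert each endpoint to a unit vector on the sphere (x = cos φ cos λ, y = cos φ sin λ, z = sin φ).
The central angle between the endpoints is δ = arccos(p₁·p₂) ≈ 0.844 rad (48.4°).
Interpolate at f = 1/2 with slerp weights a = sin((1−f)δ)/sin δ ≈ 0.548, b = sin(fδ)/sin δ ≈ 0.548.
p = a·p₁ + b·p₂ ≈ (0.027, -0.313, 0.949); φ = arcsin(p_z) ≈ 71.68°, λ = atan2(p_y, p_x) ≈ -85.00°.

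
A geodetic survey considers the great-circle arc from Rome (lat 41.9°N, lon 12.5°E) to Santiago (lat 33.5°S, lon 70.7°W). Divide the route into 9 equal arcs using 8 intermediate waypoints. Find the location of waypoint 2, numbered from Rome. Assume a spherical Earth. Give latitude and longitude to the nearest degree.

≈ lat 27°N, lon 11°W

Convert each endpoint to a unit vector on the sphere (x = cos φ cos λ, y = cos φ sin λ, z = sin φ).
The central angle between the endpoints is δ = arccos(p₁·p₂) ≈ 1.870 rad (107.2°).
Interpolate at f = 2/9 with slerp weights a = sin((1−f)δ)/sin δ ≈ 1.040, b = sin(fδ)/sin δ ≈ 0.423.
p = a·p₁ + b·p₂ ≈ (0.872, -0.165, 0.461); φ = arcsin(p_z) ≈ 27.45°, λ = atan2(p_y, p_x) ≈ -10.72°.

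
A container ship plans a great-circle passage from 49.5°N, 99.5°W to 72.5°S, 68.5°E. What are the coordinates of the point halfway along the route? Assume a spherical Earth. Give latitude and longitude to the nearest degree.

The haversine formula gives a central angle δ ≈ 2.729 rad (156.4°) between the endpoints.
Interpolate at f = 1/2 with slerp weights a = sin((1−f)δ)/sin δ ≈ 2.443, b = sin(fδ)/sin δ ≈ 2.443.
p = a·p₁ + b·p₂ ≈ (0.007, -0.881, -0.472); φ = arcsin(p_z) ≈ -28.18°, λ = atan2(p_y, p_x) ≈ -89.52°.

≈ 28°S, 90°W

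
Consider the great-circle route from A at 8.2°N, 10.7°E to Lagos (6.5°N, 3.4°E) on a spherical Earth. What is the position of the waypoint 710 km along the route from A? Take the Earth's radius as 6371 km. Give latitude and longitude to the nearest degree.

≈ 7°N, 4°E

Write both endpoints as unit vectors p₁, p₂ with components (cos φ cos λ, cos φ sin λ, sin φ).
The central angle between the endpoints is δ = arccos(p₁·p₂) ≈ 0.130 rad (7.4°). The total great-circle distance is δ·R ≈ 0.130 × 6371 ≈ 827 km, so the target fraction is f = 710/827 ≈ 0.859.
Interpolate at f ≈ 0.859 with slerp weights a = sin((1−f)δ)/sin δ ≈ 0.142, b = sin(fδ)/sin δ ≈ 0.859.
p = a·p₁ + b·p₂ ≈ (0.990, 0.077, 0.117); φ = arcsin(p_z) ≈ 6.75°, λ = atan2(p_y, p_x) ≈ 4.43°.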